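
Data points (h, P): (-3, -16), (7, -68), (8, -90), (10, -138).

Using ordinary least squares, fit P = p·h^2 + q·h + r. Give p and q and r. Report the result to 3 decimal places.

p = -1.379, q = 0.250, r = -2.824

Setting ∂/∂p … = 0 gives: 16578·p + 1828·q + 222·r = -23036;  1828·p + 222·q + 22·r = -2528;  222·p + 22·q + 4·r = -312.
Row-reducing yields p = -21209/15377, q = 3839/15377, r = -43421/15377.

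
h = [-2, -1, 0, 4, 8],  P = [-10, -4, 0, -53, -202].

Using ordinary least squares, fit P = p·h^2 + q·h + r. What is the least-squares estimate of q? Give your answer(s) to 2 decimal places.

q = -1.04

Compute the Gram sums: Σh^2·h^2 = 4369, Σh^2·h = 567, Σh^2 = 85, Σh·h = 85, Σh = 9, Σ1 = 5.
Right-hand side: Σh^2·P = -13820, Σh·P = -1804, ΣP = -269.
AᵀA·[p, q, r]ᵀ = AᵀP becomes [[4369, 567, 85]; [567, 85, 9]; [85, 9, 5]]·[p, q, r]ᵀ = [-13820, -1804, -269]ᵀ.
Row-reducing yields p = -224491/74438, q = -77093/74438, r = -24825/37219.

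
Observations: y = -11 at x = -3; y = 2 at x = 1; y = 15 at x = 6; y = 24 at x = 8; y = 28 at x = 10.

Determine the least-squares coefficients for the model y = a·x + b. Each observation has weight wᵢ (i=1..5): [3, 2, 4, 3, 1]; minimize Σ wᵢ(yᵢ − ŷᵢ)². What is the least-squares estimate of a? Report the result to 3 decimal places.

From the data, Σwᵢ·x·x = 465, Σwᵢ·x = 51, Σwᵢ·1 = 13.
For AᵀWy: Σwᵢ·x·y = 1319, Σwᵢ·y = 131.
Normal equations: [[465, 51]; [51, 13]]·[a, b]ᵀ = [1319, 131]ᵀ.
det = 465·13 − 51² = 3444.
a = (1319·13 − 51·131)/3444 = 5233/1722; b = (465·131 − 51·1319)/3444 = -1059/574.

a = 3.039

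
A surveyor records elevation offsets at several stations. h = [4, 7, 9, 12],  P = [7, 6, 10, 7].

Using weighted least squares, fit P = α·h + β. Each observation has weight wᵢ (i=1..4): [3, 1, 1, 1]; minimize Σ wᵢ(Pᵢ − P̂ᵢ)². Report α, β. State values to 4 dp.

The normal system XᵀWX·[α, β]ᵀ = XᵀWP is [[322, 40]; [40, 6]]·[α, β]ᵀ = [300, 44]ᵀ.
det = 322·6 − 40² = 332.
α = (300·6 − 40·44)/332 = 10/83; β = (322·44 − 40·300)/332 = 542/83.

α = 0.1205, β = 6.5301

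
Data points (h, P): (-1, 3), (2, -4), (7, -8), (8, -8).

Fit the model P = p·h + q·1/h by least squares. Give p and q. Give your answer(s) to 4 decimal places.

p = -1.0305, q = -2.3488

With design matrix M, MᵀM = [[118, 4]; [4, 4033/3136]] and MᵀP = [-131, -50/7]ᵀ.
Eliminating q: (4033/3136)·(row 1) − 4·(row 2) gives (212859/1568)·p = (4033/3136)·(-131) − 4·(-50/7) = -438723/3136, so p = -48747/47302.
Then q = ((-50/7) − 4·(-48747/47302))/(4033/3136) = -55552/23651.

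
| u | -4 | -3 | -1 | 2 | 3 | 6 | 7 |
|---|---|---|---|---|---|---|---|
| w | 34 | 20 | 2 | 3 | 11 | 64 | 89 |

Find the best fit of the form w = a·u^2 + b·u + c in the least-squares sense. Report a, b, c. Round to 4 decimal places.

Compute the Gram sums: Σu^2·u^2 = 4132, Σu^2·u = 502, Σu^2 = 124, Σu·u = 124, Σu = 10, Σ1 = 7.
And Σu^2·w = 7502, Σu·w = 848, Σw = 223.
XᵀX·[a, b, c]ᵀ = Xᵀw becomes [[4132, 502, 124]; [502, 124, 10]; [124, 10, 7]]·[a, b, c]ᵀ = [7502, 848, 223]ᵀ.
Inverting the 3×3 Gram matrix, [a, b, c]ᵀ = [5521/2709, -3275/2709, -6821/2709]ᵀ.

a = 2.0380, b = -1.2089, c = -2.5179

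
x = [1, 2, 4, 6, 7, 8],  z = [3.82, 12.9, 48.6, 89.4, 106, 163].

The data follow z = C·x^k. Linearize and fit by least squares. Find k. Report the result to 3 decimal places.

With ln zᵢ as the transformed response and ln xᵢ as the regressor:
XᵀX = [[13.7233, 7.8966]; [7.8966, 6]], rhs = [34.8738, 22.0314]ᵀ  (here Σln x = 7.8966, Σ(ln x)² = 13.7233, Σln z = 22.0314, Σln x·ln z = 34.8738).
Solving (det = 19.9843): k = 1.76490, ln C = 1.34913.

k = 1.765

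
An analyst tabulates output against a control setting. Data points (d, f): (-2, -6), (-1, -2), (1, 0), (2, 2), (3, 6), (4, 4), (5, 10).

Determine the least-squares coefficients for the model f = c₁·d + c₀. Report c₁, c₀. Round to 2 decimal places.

c₁ = 1.98, c₀ = -1.39

Entries of MᵀM: Σd·d = 60, Σd = 12, Σ1 = 7.
For Mᵀf: Σd·f = 102, Σf = 14.
So MᵀM·[c₁, c₀]ᵀ = Mᵀf: [[60, 12]; [12, 7]]·[c₁, c₀]ᵀ = [102, 14]ᵀ.
Determinant 60·7 − 12² = 276.
c₁ = (102·7 − 12·14)/276 = 91/46; c₀ = (60·14 − 12·102)/276 = -32/23.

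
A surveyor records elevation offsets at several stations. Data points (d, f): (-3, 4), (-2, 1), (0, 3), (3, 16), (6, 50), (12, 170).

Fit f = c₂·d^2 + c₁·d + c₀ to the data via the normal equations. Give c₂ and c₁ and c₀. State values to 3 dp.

The normal system XᵀX·[c₂, c₁, c₀]ᵀ = Xᵀf is [[22210, 1936, 202]; [1936, 202, 16]; [202, 16, 6]]·[c₂, c₁, c₀]ᵀ = [26464, 2374, 244]ᵀ.
Inverting the 3×3 Gram matrix, [c₂, c₁, c₀]ᵀ = [20819/20945, 43959/20945, 33633/20945]ᵀ.

c₂ = 0.994, c₁ = 2.099, c₀ = 1.606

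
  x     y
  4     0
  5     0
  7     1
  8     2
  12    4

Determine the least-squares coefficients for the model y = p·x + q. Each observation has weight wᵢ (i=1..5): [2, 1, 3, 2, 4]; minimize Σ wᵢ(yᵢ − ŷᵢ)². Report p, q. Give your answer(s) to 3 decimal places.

The normal equations are: 908·p + 98·q = 245;  98·p + 12·q = 23.
Δ = 908·12 − 98² = 1292.
p = (245·12 − 98·23)/1292 = 343/646; q = (908·23 − 98·245)/1292 = -1563/646.

p = 0.531, q = -2.420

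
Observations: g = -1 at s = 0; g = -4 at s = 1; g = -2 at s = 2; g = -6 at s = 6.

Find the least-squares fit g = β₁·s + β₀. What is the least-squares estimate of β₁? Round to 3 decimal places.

Normal-equation sums: Σs·s = 41, Σs = 9, Σ1 = 4.
And Σs·g = -44, Σg = -13.
Eliminating β₀: 4·(row 1) − 9·(row 2) gives 83·β₁ = 4·(-44) − 9·(-13) = -59, so β₁ = -59/83.
Then β₀ = ((-13) − 9·(-59/83))/4 = -137/83.

β₁ = -0.711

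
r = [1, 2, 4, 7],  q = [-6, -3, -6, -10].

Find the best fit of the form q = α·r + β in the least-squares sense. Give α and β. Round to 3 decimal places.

AᵀA·[α, β]ᵀ = Aᵀq reads: 70·α + 14·β = -106;  14·α + 4·β = -25.
(Σr·r = 70, Σr = 14, Σ1 = 4, Σr·q = -106, Σq = -25.)
Eliminating β: 4·(row 1) − 14·(row 2) gives 84·α = 4·(-106) − 14·(-25) = -74, so α = -37/42.
Then β = ((-25) − 14·(-37/42))/4 = -19/6.

α = -0.881, β = -3.167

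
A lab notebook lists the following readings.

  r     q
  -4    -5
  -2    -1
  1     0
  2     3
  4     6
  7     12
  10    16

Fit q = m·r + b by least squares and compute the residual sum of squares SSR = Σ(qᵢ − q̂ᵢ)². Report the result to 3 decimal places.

SSR = 8.211

Compute the Gram sums: Σr·r = 190, Σr = 18, Σ1 = 7.
For Xᵀq: Σr·q = 296, Σq = 31.
Normal equations: [[190, 18]; [18, 7]]·[m, b]ᵀ = [296, 31]ᵀ.
Determinant 190·7 − 18² = 1006.
m = (296·7 − 18·31)/1006 = 757/503; b = (190·31 − 18·296)/1006 = 281/503.
Residuals: 232/503, 730/503, -1038/503, -286/503, -291/503, 456/503, 197/503; SSR = 4130/503.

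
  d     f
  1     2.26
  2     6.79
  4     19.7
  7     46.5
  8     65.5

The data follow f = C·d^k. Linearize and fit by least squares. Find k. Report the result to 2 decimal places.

With ln fᵢ as the transformed response and ln dᵢ as the regressor:
Σln d = 6.1048, Σ(ln d)² = 10.5129, Σln f = 13.7329, Σln d·ln f = 21.6273.
Equations: 10.5129·k + 6.1048·ln C = 21.6273;  6.1048·k + 5·ln C = 13.7329.
Solving (det = 15.2960): k = 1.58862, ln C = 0.80695.

k = 1.59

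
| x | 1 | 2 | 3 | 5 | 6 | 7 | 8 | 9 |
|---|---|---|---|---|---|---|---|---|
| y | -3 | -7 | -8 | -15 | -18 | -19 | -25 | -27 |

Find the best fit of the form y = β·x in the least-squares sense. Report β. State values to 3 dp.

Entries of AᵀA: Σx·x = 269.
For Aᵀy: Σx·y = -800.
So AᵀA·[β]ᵀ = Aᵀy: [[269]]·[β]ᵀ = [-800]ᵀ.
Hence β = -800 / 269 ≈ -2.97398.

β = -2.974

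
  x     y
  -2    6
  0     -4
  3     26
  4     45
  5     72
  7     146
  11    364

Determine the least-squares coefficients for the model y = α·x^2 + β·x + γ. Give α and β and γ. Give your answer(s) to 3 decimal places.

α = 2.993, β = 0.545, γ = -4.380

With design matrix M, MᵀM = [[18020, 1882, 224]; [1882, 224, 28]; [224, 28, 7]] and Mᵀy = [53976, 5632, 655]ᵀ.
Row-reducing yields α = 181990/60807, β = 33112/60807, γ = -621437/141883.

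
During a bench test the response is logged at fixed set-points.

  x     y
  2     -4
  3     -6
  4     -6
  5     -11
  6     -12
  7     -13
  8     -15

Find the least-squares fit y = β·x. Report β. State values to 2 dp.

β = -1.91

Setting ∂/∂β … = 0 gives: 203·β = -388.
Hence β = -388 / 203 ≈ -1.91133.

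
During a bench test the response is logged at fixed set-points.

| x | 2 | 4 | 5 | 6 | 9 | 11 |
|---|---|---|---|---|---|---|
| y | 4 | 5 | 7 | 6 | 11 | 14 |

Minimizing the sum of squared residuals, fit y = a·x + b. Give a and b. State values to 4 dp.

The normal system AᵀA·[a, b]ᵀ = Aᵀy is [[283, 37]; [37, 6]]·[a, b]ᵀ = [352, 47]ᵀ.
Eliminating b: 6·(row 1) − 37·(row 2) gives 329·a = 6·352 − 37·47 = 373, so a = 373/329.
Then b = (47 − 37·(373/329))/6 = 277/329.

a = 1.1337, b = 0.8419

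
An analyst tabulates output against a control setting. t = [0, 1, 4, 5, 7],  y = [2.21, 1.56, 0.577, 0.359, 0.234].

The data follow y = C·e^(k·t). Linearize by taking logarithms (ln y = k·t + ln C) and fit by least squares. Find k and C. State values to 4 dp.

With ln yᵢ as the transformed response and tᵢ as the regressor:
Σt = 17.0000, Σ(t)² = 91.0000, Σln y = -1.7891, Σt·ln y = -17.0442.
Equations: 91.0000·k + 17.0000·ln C = -17.0442;  17.0000·k + 5·ln C = -1.7891.
Solving (det = 166.0000): k = -0.33016, ln C = 0.76471, so C = exp(0.76471) = 2.14838.

k = -0.3302, C = 2.1484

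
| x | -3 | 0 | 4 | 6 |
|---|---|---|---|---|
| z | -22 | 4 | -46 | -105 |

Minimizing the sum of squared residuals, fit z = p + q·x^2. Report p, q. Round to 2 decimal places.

p = 4.12, q = -3.04

The normal equations are: 4·p + 61·q = -169;  61·p + 1633·q = -4714.
(Σ1 = 4, Σx^2 = 61, Σx^2·x^2 = 1633, Σz = -169, Σx^2·z = -4714.)
det = 4·1633 − 61² = 2811.
p = ((-169)·1633 − 61·(-4714))/2811 = 3859/937; q = (4·(-4714) − 61·(-169))/2811 = -2849/937.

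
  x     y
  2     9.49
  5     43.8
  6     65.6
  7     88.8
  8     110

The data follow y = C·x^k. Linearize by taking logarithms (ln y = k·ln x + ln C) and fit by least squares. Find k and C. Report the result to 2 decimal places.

k = 1.77, C = 2.72

Linearized form: ln y = k·ln x + ln C. From the 5 transformed points,
Σln x = 8.1197, Σ(ln x)² = 14.3918, Σln y = 19.4003, Σln x·ln y = 33.6433.
Equations: 14.3918·k + 8.1197·ln C = 33.6433;  8.1197·k + 5·ln C = 19.4003.
Slope k = (n·Σln x·ln y − Σln x·Σln y)/(n·Σ(ln x)² − (Σln x)²) = (5·33.6433 − 8.1197·19.4003)/6.0295 = 1.77324; ln C = (Σln y − k·Σln x)/n = 1.00043, so C = exp(1.00043) = 2.71945.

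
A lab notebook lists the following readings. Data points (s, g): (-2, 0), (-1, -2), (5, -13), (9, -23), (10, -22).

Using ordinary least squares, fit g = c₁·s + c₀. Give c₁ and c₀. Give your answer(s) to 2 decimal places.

c₁ = -1.94, c₀ = -3.86

From the data, Σs·s = 211, Σs = 21, Σ1 = 5.
Moment sums: Σs·g = -490, Σg = -60.
Eliminating c₀: 5·(row 1) − 21·(row 2) gives 614·c₁ = 5·(-490) − 21·(-60) = -1190, so c₁ = -595/307.
Then c₀ = ((-60) − 21·(-595/307))/5 = -1185/307.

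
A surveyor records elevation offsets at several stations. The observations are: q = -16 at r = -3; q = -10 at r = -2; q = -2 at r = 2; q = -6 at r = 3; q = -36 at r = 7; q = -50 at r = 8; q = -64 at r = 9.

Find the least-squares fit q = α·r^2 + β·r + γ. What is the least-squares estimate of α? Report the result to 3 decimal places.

Entries of XᵀX: Σr^2·r^2 = 13252, Σr^2·r = 1584, Σr^2 = 220, Σr·r = 220, Σr = 24, Σ1 = 7.
For Xᵀq: Σr^2·q = -10394, Σr·q = -1182, Σq = -184.
XᵀX·[α, β, γ]ᵀ = Xᵀq becomes [[13252, 1584, 220]; [1584, 220, 24]; [220, 24, 7]]·[α, β, γ]ᵀ = [-10394, -1182, -184]ᵀ.
Solving the 3×3 system (Gaussian elimination) gives α = -155513/161322, β = 97109/53774, γ = -175874/80661.

α = -0.964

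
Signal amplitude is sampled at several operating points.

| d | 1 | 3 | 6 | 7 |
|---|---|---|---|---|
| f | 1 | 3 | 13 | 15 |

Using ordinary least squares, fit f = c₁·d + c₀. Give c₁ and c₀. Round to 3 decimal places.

c₁ = 2.505, c₀ = -2.648

Sums needed: Σd·d = 95, Σd = 17, Σ1 = 4.
And Σd·f = 193, Σf = 32.
So MᵀM·[c₁, c₀]ᵀ = Mᵀf: [[95, 17]; [17, 4]]·[c₁, c₀]ᵀ = [193, 32]ᵀ.
Determinant 95·4 − 17² = 91.
c₁ = (193·4 − 17·32)/91 = 228/91; c₀ = (95·32 − 17·193)/91 = -241/91.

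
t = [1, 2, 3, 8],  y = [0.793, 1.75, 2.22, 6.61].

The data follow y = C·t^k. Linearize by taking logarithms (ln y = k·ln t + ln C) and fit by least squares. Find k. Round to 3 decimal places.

Linearized form: ln y = k·ln t + ln C. From the 4 transformed points,
Σln t = 3.8712, Σ(ln t)² = 6.0115, Σln y = 3.0138, Σln t·ln y = 5.1912.
Equations: 6.0115·k + 3.8712·ln C = 5.1912;  3.8712·k + 4·ln C = 3.0138.
Slope k = (n·Σln t·ln y − Σln t·Σln y)/(n·Σ(ln t)² − (Σln t)²) = (4·5.1912 − 3.8712·3.0138)/9.0597 = 1.00423; ln C = (Σln y − k·Σln t)/n = -0.21845.

k = 1.004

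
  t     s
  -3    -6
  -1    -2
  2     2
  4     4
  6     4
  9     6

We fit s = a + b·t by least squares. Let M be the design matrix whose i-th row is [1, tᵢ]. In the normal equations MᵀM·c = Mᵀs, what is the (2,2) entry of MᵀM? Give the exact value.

Row 2 ↔ basis t, column 2 ↔ basis t, so (MᵀM)_{2,2} = Σᵢ (t)·(t) = (-3)·(-3) + (-1)·(-1) + (2)·(2) + (4)·(4) + (6)·(6) + (9)·(9) = 147.

147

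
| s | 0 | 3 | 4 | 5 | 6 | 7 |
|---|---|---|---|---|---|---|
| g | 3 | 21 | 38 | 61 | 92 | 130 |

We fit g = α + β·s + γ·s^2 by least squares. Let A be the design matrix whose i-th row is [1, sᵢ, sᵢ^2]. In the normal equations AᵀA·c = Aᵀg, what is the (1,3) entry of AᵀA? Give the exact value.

Row 1 ↔ basis 1, column 3 ↔ basis s^2, so (AᵀA)_{1,3} = Σᵢ s^2 = (1)·(0) + (1)·(9) + (1)·(16) + (1)·(25) + (1)·(36) + (1)·(49) = 135.

135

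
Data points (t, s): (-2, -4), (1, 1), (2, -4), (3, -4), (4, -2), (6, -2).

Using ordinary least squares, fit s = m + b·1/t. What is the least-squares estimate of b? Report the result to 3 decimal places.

b = 2.694

Normal-equation sums: Σ1 = 6, Σ1/t = 7/4, Σ1/t·1/t = 245/144.
Right-hand side: Σs = -15, Σ1/t·s = -7/6.
So AᵀA·[m, b]ᵀ = Aᵀs: [[6, 7/4]; [7/4, 245/144]]·[m, b]ᵀ = [-15, -7/6]ᵀ.
Determinant 6·(245/144) − (7/4)² = 343/48.
m = ((-15)·(245/144) − (7/4)·(-7/6))/(343/48) = -23/7; b = (6·(-7/6) − (7/4)·(-15))/(343/48) = 132/49.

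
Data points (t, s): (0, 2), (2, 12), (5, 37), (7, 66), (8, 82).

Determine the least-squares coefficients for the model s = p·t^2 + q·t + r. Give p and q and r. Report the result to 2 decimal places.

Normal-equation sums: Σt^2·t^2 = 7138, Σt^2·t = 988, Σt^2 = 142, Σt·t = 142, Σt = 22, Σ1 = 5.
For Xᵀs: Σt^2·s = 9455, Σt·s = 1327, Σs = 199.
So XᵀX·[p, q, r]ᵀ = Xᵀs: [[7138, 988, 142]; [988, 142, 22]; [142, 22, 5]]·[p, q, r]ᵀ = [9455, 1327, 199]ᵀ.
Row-reducing yields p = 19913/21102, q = 50731/21102, r = 8519/3517.

p = 0.94, q = 2.40, r = 2.42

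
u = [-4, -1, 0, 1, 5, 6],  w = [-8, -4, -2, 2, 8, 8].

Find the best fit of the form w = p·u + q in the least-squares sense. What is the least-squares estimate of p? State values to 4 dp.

p = 1.7129

Entries of AᵀA: Σu·u = 79, Σu = 7, Σ1 = 6.
Right-hand side: Σu·w = 126, Σw = 4.
AᵀA·[p, q]ᵀ = Aᵀw becomes [[79, 7]; [7, 6]]·[p, q]ᵀ = [126, 4]ᵀ.
Δ = 79·6 − 7² = 425.
p = (126·6 − 7·4)/425 = 728/425; q = (79·4 − 7·126)/425 = -566/425.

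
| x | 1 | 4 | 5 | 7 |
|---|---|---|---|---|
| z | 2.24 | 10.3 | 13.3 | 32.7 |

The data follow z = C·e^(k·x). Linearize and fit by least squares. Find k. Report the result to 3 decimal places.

With ln zᵢ as the transformed response and xᵢ as the regressor:
Σx = 17.0000, Σ(x)² = 91.0000, Σln z = 9.2138, Σx·ln z = 47.4855.
Equations: 91.0000·k + 17.0000·ln C = 47.4855;  17.0000·k + 4·ln C = 9.2138.
Δ = 91.0000·4 − (17.0000)² = 75.0000; k = (47.4855·4 − 17.0000·9.2138)/75.0000 = 0.44411, ln C = (91.0000·9.2138 − 17.0000·47.4855)/75.0000 = 0.41598.

k = 0.444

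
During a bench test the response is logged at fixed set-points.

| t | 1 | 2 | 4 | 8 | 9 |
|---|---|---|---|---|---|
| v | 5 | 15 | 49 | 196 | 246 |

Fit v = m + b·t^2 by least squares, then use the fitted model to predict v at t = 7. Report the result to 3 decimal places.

Sums needed: Σ1 = 5, Σt^2 = 166, Σt^2·t^2 = 10930.
Right-hand side: Σv = 511, Σt^2·v = 33319.
So AᵀA·[m, b]ᵀ = Aᵀv: [[5, 166]; [166, 10930]]·[m, b]ᵀ = [511, 33319]ᵀ.
Determinant 5·10930 − 166² = 27094.
m = (511·10930 − 166·33319)/27094 = 27138/13547; b = (5·33319 − 166·511)/27094 = 81769/27094.
At t = 7: v̂ = (27138/13547)·(1) + (81769/27094)·(49) = 4060957/27094.

v̂ = 149.884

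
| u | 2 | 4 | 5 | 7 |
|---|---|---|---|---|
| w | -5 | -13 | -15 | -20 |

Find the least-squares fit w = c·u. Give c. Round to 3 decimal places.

c = -2.947

Sums needed: Σu·u = 94.
Moment sums: Σu·w = -277.
MᵀM·[c]ᵀ = Mᵀw becomes [[94]]·[c]ᵀ = [-277]ᵀ.
Hence c = -277 / 94 ≈ -2.94681.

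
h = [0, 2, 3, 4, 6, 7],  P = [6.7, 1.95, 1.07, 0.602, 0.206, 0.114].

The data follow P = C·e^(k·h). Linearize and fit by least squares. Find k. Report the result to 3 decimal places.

Let Y = ln P. Fitting Y = k·h + ln C by least squares:
AᵀA = [[114.0000, 22.0000]; [22.0000, 6]], rhs = [-25.1715, -1.6213]ᵀ  (here Σh = 22.0000, Σ(h)² = 114.0000, Σln P = -1.6213, Σh·ln P = -25.1715).
Solving (det = 200.0000): k = -0.57680, ln C = 1.84471.

k = -0.577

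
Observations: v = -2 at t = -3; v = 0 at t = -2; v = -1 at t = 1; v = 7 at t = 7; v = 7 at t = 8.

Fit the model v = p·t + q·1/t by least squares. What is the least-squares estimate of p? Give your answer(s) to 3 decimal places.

The normal equations are: 127·p + 5·q = 110;  5·p + (39433/28224)·q = 37/24.
Δ = 127·(39433/28224) − 5² = 4302391/28224.
p = (110·(39433/28224) − 5·(37/24))/(4302391/28224) = 4120070/4302391; q = (127·(37/24) − 5·110)/(4302391/28224) = -9997176/4302391.

p = 0.958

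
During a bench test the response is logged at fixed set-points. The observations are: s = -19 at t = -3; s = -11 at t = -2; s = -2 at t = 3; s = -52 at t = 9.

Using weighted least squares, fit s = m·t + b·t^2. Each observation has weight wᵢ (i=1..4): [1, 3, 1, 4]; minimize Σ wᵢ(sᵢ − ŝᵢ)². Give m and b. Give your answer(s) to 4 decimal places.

m = 3.2226, b = -1.0013

From the data, Σwᵢ·t·t = 354, Σwᵢ·t·t^2 = 2892, Σwᵢ·t^2·t^2 = 26454.
For AᵀWs: Σwᵢ·t·s = -1755, Σwᵢ·t^2·s = -17169.
Δ = 354·26454 − 2892² = 1001052.
m = ((-1755)·26454 − 2892·(-17169))/1001052 = 179221/55614; b = (354·(-17169) − 2892·(-1755))/1001052 = -55687/55614.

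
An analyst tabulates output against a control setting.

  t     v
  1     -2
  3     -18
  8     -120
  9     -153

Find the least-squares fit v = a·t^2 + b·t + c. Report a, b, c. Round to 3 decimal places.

XᵀX·[a, b, c]ᵀ = Xᵀv reads: 10739·a + 1269·b + 155·c = -20237;  1269·a + 155·b + 21·c = -2393;  155·a + 21·b + 4·c = -293.
Row-reducing yields a = -16801/9076, b = -2437/9076, c = -246/2269.

a = -1.851, b = -0.269, c = -0.108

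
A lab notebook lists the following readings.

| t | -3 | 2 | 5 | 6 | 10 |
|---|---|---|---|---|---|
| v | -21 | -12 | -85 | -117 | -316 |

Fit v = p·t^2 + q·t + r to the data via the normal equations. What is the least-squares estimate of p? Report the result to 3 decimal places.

The normal system XᵀX·[p, q, r]ᵀ = Xᵀv is [[12018, 1322, 174]; [1322, 174, 20]; [174, 20, 5]]·[p, q, r]ᵀ = [-38174, -4248, -551]ᵀ.
Inverting the 3×3 Gram matrix, [p, q, r]ᵀ = [-39561/13174, -23005/13174, 1212/941]ᵀ.

p = -3.003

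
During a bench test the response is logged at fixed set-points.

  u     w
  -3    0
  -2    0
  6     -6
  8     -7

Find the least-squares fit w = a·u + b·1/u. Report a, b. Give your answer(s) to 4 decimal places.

a = -1.0002, b = 5.2550

Compute the Gram sums: Σu·u = 113, Σu·1/u = 4, Σ1/u·1/u = 233/576.
Moment sums: Σu·w = -92, Σ1/u·w = -15/8.
So MᵀM·[a, b]ᵀ = Mᵀw: [[113, 4]; [4, 233/576]]·[a, b]ᵀ = [-92, -15/8]ᵀ.
Δ = 113·(233/576) − 4² = 17113/576.
a = ((-92)·(233/576) − 4·(-15/8))/(17113/576) = -17116/17113; b = (113·(-15/8) − 4·(-92))/(17113/576) = 89928/17113.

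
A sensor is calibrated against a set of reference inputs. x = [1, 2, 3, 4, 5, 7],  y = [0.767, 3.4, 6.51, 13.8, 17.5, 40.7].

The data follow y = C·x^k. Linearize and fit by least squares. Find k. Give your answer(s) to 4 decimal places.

k = 2.0039

Taking logs, ln y = k·ln x + ln C, so regress ln y on ln x.
Sums: Σln x = 6.7334, Σ(ln x)² = 9.9861, Σln y = 12.0249, Σln x·ln y = 18.3634.
Normal system: [[9.9861, 6.7334]; [6.7334, 6]]·[k, ln C]ᵀ = [18.3634, 12.0249]ᵀ.
Δ = 9.9861·6 − (6.7334)² = 14.5777; k = (18.3634·6 − 6.7334·12.0249)/14.5777 = 2.00386, ln C = (9.9861·12.0249 − 6.7334·18.3634)/14.5777 = -0.24464.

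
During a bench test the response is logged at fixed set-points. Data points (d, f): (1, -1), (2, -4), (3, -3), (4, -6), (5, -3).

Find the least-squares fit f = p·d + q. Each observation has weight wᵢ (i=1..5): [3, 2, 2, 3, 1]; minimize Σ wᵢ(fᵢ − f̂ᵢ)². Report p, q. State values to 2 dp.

p = -1.01, q = -0.70

Setting ∂/∂p … = 0 gives: 102·p + 30·q = -124;  30·p + 11·q = -38.
(Σwᵢ·d·d = 102, Σwᵢ·d = 30, Σwᵢ·1 = 11, Σwᵢ·d·f = -124, Σwᵢ·f = -38.)
Determinant 102·11 − 30² = 222.
p = ((-124)·11 − 30·(-38))/222 = -112/111; q = (102·(-38) − 30·(-124))/222 = -26/37.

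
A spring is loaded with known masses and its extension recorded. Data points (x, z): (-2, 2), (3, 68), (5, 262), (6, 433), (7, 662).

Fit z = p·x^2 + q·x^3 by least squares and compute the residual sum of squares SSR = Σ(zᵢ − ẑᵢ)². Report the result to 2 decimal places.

SSR = 4.10

The normal system AᵀA·[p, q]ᵀ = Aᵀz is [[4419, 27919]; [27919, 180723]]·[p, q]ᵀ = [55196, 355164]ᵀ.
det = 4419·180723 − 27919² = 19144376.
p = (55196·180723 − 27919·355164)/19144376 = 7420374/2393047; q = (4419·355164 − 27919·55196)/19144376 = 3556574/2393047.
Residuals: 3557190/2393047, -83668/2393047, -3102786/2393047, 835903/2393047, 693906/2393047; SSR = 9806795/2393047.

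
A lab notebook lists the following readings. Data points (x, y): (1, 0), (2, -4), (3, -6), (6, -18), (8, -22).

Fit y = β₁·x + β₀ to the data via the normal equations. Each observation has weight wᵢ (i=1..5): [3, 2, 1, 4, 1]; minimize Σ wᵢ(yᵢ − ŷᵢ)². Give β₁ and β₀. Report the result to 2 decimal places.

Compute the Gram sums: Σwᵢ·x·x = 228, Σwᵢ·x = 42, Σwᵢ·1 = 11.
And Σwᵢ·x·y = -642, Σwᵢ·y = -108.
So AᵀWA·[β₁, β₀]ᵀ = AᵀWy: [[228, 42]; [42, 11]]·[β₁, β₀]ᵀ = [-642, -108]ᵀ.
Eliminating β₀: 11·(row 1) − 42·(row 2) gives 744·β₁ = 11·(-642) − 42·(-108) = -2526, so β₁ = -421/124.
Then β₀ = ((-108) − 42·(-421/124))/11 = 195/62.

β₁ = -3.40, β₀ = 3.15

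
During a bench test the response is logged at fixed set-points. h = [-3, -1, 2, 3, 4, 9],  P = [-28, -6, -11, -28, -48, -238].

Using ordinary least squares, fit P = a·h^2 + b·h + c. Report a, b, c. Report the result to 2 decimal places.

a = -2.94, b = 0.21, c = -1.45

Forming XᵀX = [[6996, 800, 120]; [800, 120, 14]; [120, 14, 6]] and XᵀP = [-20600, -2350, -359]ᵀ gives XᵀX·[a, b, c]ᵀ = XᵀP.
Solving the 3×3 system (Gaussian elimination) gives a = -48200/16373, b = 6929/32746, c = -23735/16373.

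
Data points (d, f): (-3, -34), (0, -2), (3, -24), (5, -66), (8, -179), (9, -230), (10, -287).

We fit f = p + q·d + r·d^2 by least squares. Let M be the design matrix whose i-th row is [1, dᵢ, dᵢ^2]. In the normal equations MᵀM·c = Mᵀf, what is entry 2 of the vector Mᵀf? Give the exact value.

-6672

Entry 2 ↔ basis d, so (Mᵀf)_{2} = Σᵢ (d)·fᵢ = (-3)·(-34) + (0)·(-2) + (3)·(-24) + (5)·(-66) + (8)·(-179) + (9)·(-230) + (10)·(-287) = -6672.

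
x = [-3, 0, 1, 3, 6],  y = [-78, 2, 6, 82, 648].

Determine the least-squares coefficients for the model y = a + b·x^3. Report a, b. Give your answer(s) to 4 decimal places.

Entries of MᵀM: Σ1 = 5, Σx^3 = 217, Σx^3·x^3 = 48115.
And Σy = 660, Σx^3·y = 144294.
Normal equations: [[5, 217]; [217, 48115]]·[a, b]ᵀ = [660, 144294]ᵀ.
Δ = 5·48115 − 217² = 193486.
a = (660·48115 − 217·144294)/193486 = 222051/96743; b = (5·144294 − 217·660)/193486 = 289125/96743.

a = 2.2953, b = 2.9886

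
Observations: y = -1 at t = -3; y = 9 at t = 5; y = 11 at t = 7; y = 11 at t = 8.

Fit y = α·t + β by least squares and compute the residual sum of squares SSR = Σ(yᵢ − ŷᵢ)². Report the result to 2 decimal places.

The normal system MᵀM·[α, β]ᵀ = Mᵀy is [[147, 17]; [17, 4]]·[α, β]ᵀ = [213, 30]ᵀ.
Determinant 147·4 − 17² = 299.
α = (213·4 − 17·30)/299 = 342/299; β = (147·30 − 17·213)/299 = 789/299.
Residuals: -62/299, 192/299, 106/299, -236/299; SSR = 360/299.

SSR = 1.20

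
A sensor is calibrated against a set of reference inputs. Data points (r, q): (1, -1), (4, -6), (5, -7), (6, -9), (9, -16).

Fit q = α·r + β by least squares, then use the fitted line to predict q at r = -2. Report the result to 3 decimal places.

q̂ = 5.171

Entries of AᵀA: Σr·r = 159, Σr = 25, Σ1 = 5.
Right-hand side: Σr·q = -258, Σq = -39.
So AᵀA·[α, β]ᵀ = Aᵀq: [[159, 25]; [25, 5]]·[α, β]ᵀ = [-258, -39]ᵀ.
Eliminating β: 5·(row 1) − 25·(row 2) gives 170·α = 5·(-258) − 25·(-39) = -315, so α = -63/34.
Then β = ((-39) − 25·(-63/34))/5 = 249/170.
At r = -2: q̂ = (-63/34)·(-2) + (249/170)·(1) = 879/170.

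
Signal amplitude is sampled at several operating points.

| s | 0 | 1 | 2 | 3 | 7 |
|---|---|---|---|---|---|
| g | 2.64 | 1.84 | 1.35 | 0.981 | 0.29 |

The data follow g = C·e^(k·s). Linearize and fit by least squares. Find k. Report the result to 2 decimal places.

Taking logs, ln g = k·s + ln C, so regress ln g on s.
XᵀX = [[63.0000, 13.0000]; [13.0000, 5]], rhs = [-7.5127, 0.6236]ᵀ  (here Σs = 13.0000, Σ(s)² = 63.0000, Σln g = 0.6236, Σs·ln g = -7.5127).
Δ = 63.0000·5 − (13.0000)² = 146.0000; k = (-7.5127·5 − 13.0000·0.6236)/146.0000 = -0.31281, ln C = (63.0000·0.6236 − 13.0000·-7.5127)/146.0000 = 0.93802.

k = -0.31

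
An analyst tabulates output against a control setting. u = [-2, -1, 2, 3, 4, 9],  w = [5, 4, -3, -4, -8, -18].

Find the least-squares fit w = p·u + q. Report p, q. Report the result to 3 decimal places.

p = -2.142, q = 1.355

Setting ∂/∂p … = 0 gives: 115·p + 15·q = -226;  15·p + 6·q = -24.
Determinant 115·6 − 15² = 465.
p = ((-226)·6 − 15·(-24))/465 = -332/155; q = (115·(-24) − 15·(-226))/465 = 42/31.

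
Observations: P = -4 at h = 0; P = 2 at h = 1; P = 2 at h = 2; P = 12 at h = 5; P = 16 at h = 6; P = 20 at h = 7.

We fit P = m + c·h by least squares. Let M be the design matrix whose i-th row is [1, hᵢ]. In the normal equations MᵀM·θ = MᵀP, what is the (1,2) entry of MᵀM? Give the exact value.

Row 1 ↔ basis 1, column 2 ↔ basis h, so (MᵀM)_{1,2} = Σᵢ h = (1)·(0) + (1)·(1) + (1)·(2) + (1)·(5) + (1)·(6) + (1)·(7) = 21.

21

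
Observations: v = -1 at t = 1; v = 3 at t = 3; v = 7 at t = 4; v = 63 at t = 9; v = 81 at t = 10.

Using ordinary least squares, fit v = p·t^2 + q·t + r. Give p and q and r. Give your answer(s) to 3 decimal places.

p = 1.060, q = -2.596, r = 0.718

Forming AᵀA = [[16899, 1821, 207]; [1821, 207, 27]; [207, 27, 5]] and Aᵀv = [13341, 1413, 153]ᵀ gives AᵀA·[p, q, r]ᵀ = Aᵀv.
Inverting the 3×3 Gram matrix, [p, q, r]ᵀ = [2247/2119, -5501/2119, 117/163]ᵀ.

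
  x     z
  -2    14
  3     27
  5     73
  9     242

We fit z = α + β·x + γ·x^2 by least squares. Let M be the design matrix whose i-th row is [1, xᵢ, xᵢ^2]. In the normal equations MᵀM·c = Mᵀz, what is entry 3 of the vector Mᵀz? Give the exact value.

21726

Entry 3 ↔ basis x^2, so (Mᵀz)_{3} = Σᵢ (x^2)·zᵢ = (4)·(14) + (9)·(27) + (25)·(73) + (81)·(242) = 21726.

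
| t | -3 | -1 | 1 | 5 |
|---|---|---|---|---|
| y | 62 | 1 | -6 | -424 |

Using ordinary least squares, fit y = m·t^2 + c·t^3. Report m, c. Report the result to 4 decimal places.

Normal-equation sums: Σt^2·t^2 = 708, Σt^2·t^3 = 2882, Σt^3·t^3 = 16356.
For Mᵀy: Σt^2·y = -10047, Σt^3·y = -54681.
Normal equations: [[708, 2882]; [2882, 16356]]·[m, c]ᵀ = [-10047, -54681]ᵀ.
Determinant 708·16356 − 2882² = 3274124.
m = ((-10047)·16356 − 2882·(-54681))/3274124 = -3369045/1637062; c = (708·(-54681) − 2882·(-10047))/3274124 = -4879347/1637062.

m = -2.0580, c = -2.9806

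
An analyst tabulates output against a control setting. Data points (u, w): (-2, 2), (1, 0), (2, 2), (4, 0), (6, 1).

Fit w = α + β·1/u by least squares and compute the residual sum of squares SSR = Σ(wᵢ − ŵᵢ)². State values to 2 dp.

SSR = 2.69

Entries of MᵀM: Σ1 = 5, Σ1/u = 17/12, Σ1/u·1/u = 229/144.
Right-hand side: Σw = 5, Σ1/u·w = 1/6.
MᵀM·[α, β]ᵀ = Mᵀw becomes [[5, 17/12]; [17/12, 229/144]]·[α, β]ᵀ = [5, 1/6]ᵀ.
Eliminating β: (229/144)·(row 1) − (17/12)·(row 2) gives (107/18)·α = (229/144)·5 − (17/12)·(1/6) = 1111/144, so α = 1111/856.
Then β = ((1/6) − (17/12)·(1111/856))/(229/144) = -225/214.
Residuals: 151/856, -211/856, 1051/856, -443/428, -105/856; SSR = 2299/856.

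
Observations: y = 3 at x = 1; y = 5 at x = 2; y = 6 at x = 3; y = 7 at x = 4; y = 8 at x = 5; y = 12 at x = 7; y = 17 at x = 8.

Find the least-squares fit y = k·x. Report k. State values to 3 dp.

Forming MᵀM = [[168]] and Mᵀy = [319]ᵀ gives MᵀM·[k]ᵀ = Mᵀy.
Hence k = 319 / 168 ≈ 1.89881.

k = 1.899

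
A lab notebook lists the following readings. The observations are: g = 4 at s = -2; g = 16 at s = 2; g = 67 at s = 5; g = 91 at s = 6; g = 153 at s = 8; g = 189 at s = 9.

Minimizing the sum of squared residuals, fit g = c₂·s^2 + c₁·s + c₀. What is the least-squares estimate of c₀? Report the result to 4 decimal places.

c₀ = 2.1672

With design matrix X, XᵀX = [[12610, 1582, 214]; [1582, 214, 28]; [214, 28, 6]] and Xᵀg = [30132, 3830, 520]ᵀ.
Inverting the 3×3 Gram matrix, [c₂, c₁, c₀]ᵀ = [881/447, 34012/11175, 8073/3725]ᵀ.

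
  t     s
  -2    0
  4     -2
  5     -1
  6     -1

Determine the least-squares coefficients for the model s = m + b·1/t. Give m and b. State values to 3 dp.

The normal equations are: 4·m + (7/60)·b = -4;  (7/60)·m + (1369/3600)·b = -13/15.
Δ = 4·(1369/3600) − (7/60)² = 603/400.
m = ((-4)·(1369/3600) − (7/60)·(-13/15))/(603/400) = -568/603; b = (4·(-13/15) − (7/60)·(-4))/(603/400) = -400/201.

m = -0.942, b = -1.990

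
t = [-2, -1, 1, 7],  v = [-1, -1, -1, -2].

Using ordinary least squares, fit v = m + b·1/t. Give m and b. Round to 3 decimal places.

m = -1.259, b = -0.104

The normal system AᵀA·[m, b]ᵀ = Aᵀv is [[4, -5/14]; [-5/14, 445/196]]·[m, b]ᵀ = [-5, 3/14]ᵀ.
Δ = 4·(445/196) − (-5/14)² = 1755/196.
m = ((-5)·(445/196) − (-5/14)·(3/14))/(1755/196) = -34/27; b = (4·(3/14) − (-5/14)·(-5))/(1755/196) = -14/135.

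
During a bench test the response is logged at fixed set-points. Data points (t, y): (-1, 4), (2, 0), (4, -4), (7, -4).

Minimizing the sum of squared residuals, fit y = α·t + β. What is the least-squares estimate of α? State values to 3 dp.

The normal system AᵀA·[α, β]ᵀ = Aᵀy is [[70, 12]; [12, 4]]·[α, β]ᵀ = [-48, -4]ᵀ.
Determinant 70·4 − 12² = 136.
α = ((-48)·4 − 12·(-4))/136 = -18/17; β = (70·(-4) − 12·(-48))/136 = 37/17.

α = -1.059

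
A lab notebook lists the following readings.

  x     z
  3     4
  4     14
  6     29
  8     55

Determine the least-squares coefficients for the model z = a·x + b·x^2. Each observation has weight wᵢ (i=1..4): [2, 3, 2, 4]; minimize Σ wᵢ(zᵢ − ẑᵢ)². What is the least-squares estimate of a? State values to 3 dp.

a = -0.773

From the data, Σwᵢ·x·x = 394, Σwᵢ·x·x^2 = 2726, Σwᵢ·x^2·x^2 = 19906.
And Σwᵢ·x·z = 2300, Σwᵢ·x^2·z = 16912.
So AᵀWA·[a, b]ᵀ = AᵀWz: [[394, 2726]; [2726, 19906]]·[a, b]ᵀ = [2300, 16912]ᵀ.
Determinant 394·19906 − 2726² = 411888.
a = (2300·19906 − 2726·16912)/411888 = -13263/17162; b = (394·16912 − 2726·2300)/411888 = 16397/17162.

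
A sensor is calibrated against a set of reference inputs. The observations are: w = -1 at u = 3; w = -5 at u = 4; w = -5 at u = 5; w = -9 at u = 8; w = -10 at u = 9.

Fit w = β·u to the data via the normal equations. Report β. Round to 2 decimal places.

β = -1.08

Compute the Gram sums: Σu·u = 195.
And Σu·w = -210.
So MᵀM·[β]ᵀ = Mᵀw: [[195]]·[β]ᵀ = [-210]ᵀ.
Hence β = -210 / 195 ≈ -1.07692.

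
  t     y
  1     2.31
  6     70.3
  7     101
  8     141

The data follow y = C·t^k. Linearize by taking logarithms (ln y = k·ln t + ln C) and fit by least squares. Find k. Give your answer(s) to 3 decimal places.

With ln yᵢ as the transformed response and ln tᵢ as the regressor:
XᵀX = [[11.3210, 5.8171]; [5.8171, 4]], rhs = [26.8912, 14.6539]ᵀ  (here Σln t = 5.8171, Σ(ln t)² = 11.3210, Σln y = 14.6539, Σln t·ln y = 26.8912).
Solving (det = 11.4454): k = 1.95026, ln C = 0.82726.

k = 1.950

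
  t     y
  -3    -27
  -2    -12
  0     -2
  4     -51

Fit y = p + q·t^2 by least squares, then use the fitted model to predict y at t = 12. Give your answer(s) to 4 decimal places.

XᵀX·[p, q]ᵀ = Xᵀy reads: 4·p + 29·q = -92;  29·p + 353·q = -1107.
Eliminating q: 353·(row 1) − 29·(row 2) gives 571·p = 353·(-92) − 29·(-1107) = -373, so p = -373/571.
Then q = ((-1107) − 29·(-373/571))/353 = -1760/571.
At t = 12: ŷ = (-373/571)·(1) + (-1760/571)·(144) = -253813/571.

ŷ = -444.5061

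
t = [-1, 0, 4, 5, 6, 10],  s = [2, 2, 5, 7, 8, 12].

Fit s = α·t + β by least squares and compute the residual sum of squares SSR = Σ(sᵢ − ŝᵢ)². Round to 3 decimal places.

SSR = 1.695

Setting ∂/∂α … = 0 gives: 178·α + 24·β = 221;  24·α + 6·β = 36.
det = 178·6 − 24² = 492.
α = (221·6 − 24·36)/492 = 77/82; β = (178·36 − 24·221)/492 = 92/41.
Residuals: 57/82, -10/41, -1, 5/82, 5/41, 15/41; SSR = 139/82.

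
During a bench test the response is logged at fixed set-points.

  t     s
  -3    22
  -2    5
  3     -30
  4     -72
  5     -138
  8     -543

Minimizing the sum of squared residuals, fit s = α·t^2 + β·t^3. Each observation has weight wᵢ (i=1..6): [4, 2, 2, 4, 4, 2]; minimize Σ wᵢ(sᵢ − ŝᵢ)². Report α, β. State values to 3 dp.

Setting ∂/∂α … = 0 gives: 12234·α + 81582·β = -87620;  81582·α + 607674·β = -647540.
det = 12234·607674 − 81582² = 778660992.
α = ((-87620)·607674 − 81582·(-647540))/778660992 = -8683075/16222104; β = (12234·(-647540) − 81582·(-87620))/778660992 = -16120615/16222104.

α = -0.535, β = -0.994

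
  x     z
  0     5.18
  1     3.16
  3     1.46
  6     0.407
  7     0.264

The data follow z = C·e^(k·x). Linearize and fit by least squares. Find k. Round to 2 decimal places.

Let Y = ln z. Fitting Y = k·x + ln C by least squares:
Σx = 17.0000, Σ(x)² = 95.0000, Σln z = 0.9431, Σx·ln z = -12.4304.
Equations: 95.0000·k + 17.0000·ln C = -12.4304;  17.0000·k + 5·ln C = 0.9431.
Solving (det = 186.0000): k = -0.42035, ln C = 1.61779.

k = -0.42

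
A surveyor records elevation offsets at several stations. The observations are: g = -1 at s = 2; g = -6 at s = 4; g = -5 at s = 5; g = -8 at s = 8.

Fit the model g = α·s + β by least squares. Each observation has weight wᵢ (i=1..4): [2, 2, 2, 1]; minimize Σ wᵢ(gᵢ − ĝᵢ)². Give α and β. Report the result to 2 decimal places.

α = -1.13, β = 0.29

Sums needed: Σwᵢ·s·s = 154, Σwᵢ·s = 30, Σwᵢ·1 = 7.
Right-hand side: Σwᵢ·s·g = -166, Σwᵢ·g = -32.
So MᵀWM·[α, β]ᵀ = MᵀWg: [[154, 30]; [30, 7]]·[α, β]ᵀ = [-166, -32]ᵀ.
Eliminating β: 7·(row 1) − 30·(row 2) gives 178·α = 7·(-166) − 30·(-32) = -202, so α = -101/89.
Then β = ((-32) − 30·(-101/89))/7 = 26/89.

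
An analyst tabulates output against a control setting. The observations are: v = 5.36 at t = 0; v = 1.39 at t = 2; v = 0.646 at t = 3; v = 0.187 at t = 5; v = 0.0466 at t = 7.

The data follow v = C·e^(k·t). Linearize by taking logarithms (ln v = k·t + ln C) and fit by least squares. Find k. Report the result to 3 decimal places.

With ln vᵢ as the transformed response and tᵢ as the regressor:
Σt = 17.0000, Σ(t)² = 87.0000, Σln v = -3.1715, Σt·ln v = -30.4986.
Normal system: [[87.0000, 17.0000]; [17.0000, 5]]·[k, ln C]ᵀ = [-30.4986, -3.1715]ᵀ.
Slope k = (n·Σt·ln v − Σt·Σln v)/(n·Σ(t)² − (Σt)²) = (5·-30.4986 − 17.0000·-3.1715)/146.0000 = -0.67519; ln C = (Σln v − k·Σt)/n = 1.66134.

k = -0.675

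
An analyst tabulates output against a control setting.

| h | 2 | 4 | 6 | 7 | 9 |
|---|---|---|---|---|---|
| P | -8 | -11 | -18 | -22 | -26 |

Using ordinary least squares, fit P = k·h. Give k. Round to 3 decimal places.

k = -2.989

XᵀX·[k]ᵀ = XᵀP reads: 186·k = -556.
Hence k = -556 / 186 ≈ -2.98925.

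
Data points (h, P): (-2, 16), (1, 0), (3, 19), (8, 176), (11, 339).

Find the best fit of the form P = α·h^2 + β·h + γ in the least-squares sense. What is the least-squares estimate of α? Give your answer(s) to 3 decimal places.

α = 3.009

Setting ∂/∂α … = 0 gives: 18835·α + 1863·β + 199·γ = 52518;  1863·α + 199·β + 21·γ = 5162;  199·α + 21·β + 5·γ = 550.
Row-reducing yields α = 116002/38555, β = -83018/38555, γ = -27154/38555.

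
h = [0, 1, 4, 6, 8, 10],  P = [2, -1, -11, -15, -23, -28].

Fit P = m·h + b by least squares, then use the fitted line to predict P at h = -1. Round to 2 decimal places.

With design matrix M, MᵀM = [[217, 29]; [29, 6]] and MᵀP = [-599, -76]ᵀ.
det = 217·6 − 29² = 461.
m = ((-599)·6 − 29·(-76))/461 = -1390/461; b = (217·(-76) − 29·(-599))/461 = 879/461.
At h = -1: P̂ = (-1390/461)·(-1) + (879/461)·(1) = 2269/461.

P̂ = 4.92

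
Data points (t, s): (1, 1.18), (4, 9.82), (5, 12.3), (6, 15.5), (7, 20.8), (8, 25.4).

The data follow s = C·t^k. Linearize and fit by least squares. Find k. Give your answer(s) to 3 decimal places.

Linearized form: ln s = k·ln t + ln C. From the 6 transformed points,
AᵀA = [[15.8331, 8.8128]; [8.8128, 6]], rhs = [24.7491, 13.9701]ᵀ  (here Σln t = 8.8128, Σ(ln t)² = 15.8331, Σln s = 13.9701, Σln t·ln s = 24.7491).
Δ = 15.8331·6 − (8.8128)² = 17.3327; k = (24.7491·6 − 8.8128·13.9701)/17.3327 = 1.46419, ln C = (15.8331·13.9701 − 8.8128·24.7491)/17.3327 = 0.17774.

k = 1.464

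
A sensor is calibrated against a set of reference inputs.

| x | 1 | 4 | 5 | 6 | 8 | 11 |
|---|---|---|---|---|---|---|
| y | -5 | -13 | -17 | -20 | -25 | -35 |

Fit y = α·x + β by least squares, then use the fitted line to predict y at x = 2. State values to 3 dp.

ŷ = -7.688

MᵀM·[α, β]ᵀ = Mᵀy reads: 263·α + 35·β = -847;  35·α + 6·β = -115.
(Σx·x = 263, Σx = 35, Σ1 = 6, Σx·y = -847, Σy = -115.)
Eliminating β: 6·(row 1) − 35·(row 2) gives 353·α = 6·(-847) − 35·(-115) = -1057, so α = -1057/353.
Then β = ((-115) − 35·(-1057/353))/6 = -600/353.
At x = 2: ŷ = (-1057/353)·(2) + (-600/353)·(1) = -2714/353.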